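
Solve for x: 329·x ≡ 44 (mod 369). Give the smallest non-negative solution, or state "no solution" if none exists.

331

First find gcd(329, 369):
369 = 1·329 + 40
329 = 8·40 + 9
40 = 4·9 + 4
9 = 2·4 + 1
4 = 4·1 + 0
gcd = 1, so a unique solution mod 369 exists.
Back-substitute for the Bézout coefficients:
1 = 9 − 2·4
1 = −2·40 + 9·9
1 = 9·329 − 74·40
1 = −74·369 + 83·329
So 329·(83) ≡ 1 (mod 369), giving 329⁻¹ ≡ 83.
x ≡ 329⁻¹·44 ≡ 83·44 ≡ 331 (mod 369).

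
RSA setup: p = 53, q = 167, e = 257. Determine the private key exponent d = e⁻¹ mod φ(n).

5945

φ(n) = (p−1)(q−1) = 52·166 = 8632.
Need d with 257·d ≡ 1 (mod 8632). Apply the extended Euclidean algorithm:
8632 = 33·257 + 151
257 = 1·151 + 106
151 = 1·106 + 45
106 = 2·45 + 16
45 = 2·16 + 13
16 = 1·13 + 3
13 = 4·3 + 1
3 = 3·1 + 0
Back-substitute:
1 = 13 − 4·3
1 = −4·16 + 5·13
1 = 5·45 − 14·16
1 = −14·106 + 33·45
1 = 33·151 − 47·106
1 = −47·257 + 80·151
1 = 80·8632 − 2687·257
So 257·(-2687) ≡ 1 (mod 8632), hence d ≡ -2687 ≡ 5945 (mod 8632).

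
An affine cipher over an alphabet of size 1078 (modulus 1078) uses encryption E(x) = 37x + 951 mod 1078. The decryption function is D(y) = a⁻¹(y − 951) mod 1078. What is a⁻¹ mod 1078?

641

Run Euclid on (1078, 37):
1078 = 29×37 + 5
37 = 7×5 + 2
5 = 2×2 + 1
2 = 2×1 + 0
The gcd is 1. Working backward:
1 = 5 − 2·2
1 = −2·37 + 15·5
1 = 15·1078 − 437·37
So 37·(-437) ≡ 1 (mod 1078), and -437 ≡ 641 (mod 1078).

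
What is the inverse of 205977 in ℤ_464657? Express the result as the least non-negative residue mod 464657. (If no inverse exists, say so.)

216904

Apply the Euclidean algorithm to 464657 and 205977:
464657 = 2·205977 + 52703
205977 = 3·52703 + 47868
52703 = 1·47868 + 4835
47868 = 9·4835 + 4353
4835 = 1·4353 + 482
4353 = 9·482 + 15
482 = 32·15 + 2
15 = 7·2 + 1
2 = 2·1 + 0
gcd = 1, so the inverse exists. Back-substitute:
1 = 15 − 7·2
1 = −7·482 + 225·15
1 = 225·4353 − 2032·482
1 = −2032·4835 + 2257·4353
1 = 2257·47868 − 22345·4835
1 = −22345·52703 + 24602·47868
1 = 24602·205977 − 96151·52703
1 = −96151·464657 + 216904·205977
So 205977·216904 ≡ 1 (mod 464657).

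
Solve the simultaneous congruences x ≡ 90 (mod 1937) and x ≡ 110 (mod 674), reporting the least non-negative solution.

383616

Write x = 90 + 1937·k. Then 1937·k ≡ 110 − 90 ≡ 20 (mod 674).
Need 1937⁻¹ mod 674. Extended Euclid on (674, 589):
674 = 1·589 + 85
589 = 6·85 + 79
85 = 1·79 + 6
79 = 13·6 + 1
6 = 6·1 + 0
Back-substitute:
1 = 79 − 13·6
1 = −13·85 + 14·79
1 = 14·589 − 97·85
1 = −97·674 + 111·589
1937⁻¹ ≡ 111 (mod 674), so k ≡ 111·20 ≡ 198 (mod 674).
x = 90 + 1937·198 = 383616.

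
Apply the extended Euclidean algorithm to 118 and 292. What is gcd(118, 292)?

2

Euclidean algorithm:
292 = 2·118 + 56
118 = 2·56 + 6
56 = 9·6 + 2
6 = 3·2 + 0
gcd(118, 292) = 2.
Back-substituting:
2 = 56 − 9·6
2 = −9·118 + 19·56
2 = 19·292 − 47·118
So 2 = (19)·292 + (-47)·118.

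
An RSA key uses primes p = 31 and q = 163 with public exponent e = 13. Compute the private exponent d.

2617

φ(n) = (p−1)(q−1) = 30·162 = 4860.
Need d with 13·d ≡ 1 (mod 4860). Apply the extended Euclidean algorithm:
4860 = 373·13 + 11
13 = 1·11 + 2
11 = 5·2 + 1
2 = 2·1 + 0
Back-substitute:
1 = 11 − 5·2
1 = −5·13 + 6·11
1 = 6·4860 − 2243·13
So 13·(-2243) ≡ 1 (mod 4860), hence d ≡ -2243 ≡ 2617 (mod 4860).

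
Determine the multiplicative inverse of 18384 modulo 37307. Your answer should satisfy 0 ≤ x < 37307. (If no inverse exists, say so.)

10936

gcd(37307, 18384) by repeated division:
37307 = 2*18384 + 539
18384 = 34*539 + 58
539 = 9*58 + 17
58 = 3*17 + 7
17 = 2*7 + 3
7 = 2*3 + 1
3 = 3*1 + 0
The gcd is 1. Working backward:
1 = 7 − 2·3
1 = −2·17 + 5·7
1 = 5·58 − 17·17
1 = −17·539 + 158·58
1 = 158·18384 − 5389·539
1 = −5389·37307 + 10936·18384
So 18384·10936 ≡ 1 (mod 37307).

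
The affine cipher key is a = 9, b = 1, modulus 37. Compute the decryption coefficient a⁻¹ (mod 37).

33

gcd(37, 9) by repeated division:
37 = 4*9 + 1
9 = 9*1 + 0
The gcd is 1. Working backward:
1 = 37 − 4·9
So 9·(-4) ≡ 1 (mod 37), and -4 ≡ 33 (mod 37).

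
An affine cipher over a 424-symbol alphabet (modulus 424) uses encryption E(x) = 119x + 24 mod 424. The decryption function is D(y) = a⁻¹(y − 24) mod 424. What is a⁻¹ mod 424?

367

gcd(424, 119) by repeated division:
424 = 3*119 + 67
119 = 1*67 + 52
67 = 1*52 + 15
52 = 3*15 + 7
15 = 2*7 + 1
7 = 7*1 + 0
The gcd is 1. Working backward:
1 = 15 − 2·7
1 = −2·52 + 7·15
1 = 7·67 − 9·52
1 = −9·119 + 16·67
1 = 16·424 − 57·119
Thus 119·(-57) ≡ 1 (mod 424); reducing, -57 mod 424 = 367.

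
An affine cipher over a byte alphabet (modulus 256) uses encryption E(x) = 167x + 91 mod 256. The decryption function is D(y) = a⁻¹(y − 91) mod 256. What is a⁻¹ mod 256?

23

Extended Euclidean algorithm:
256 = 1*167 + 89
167 = 1*89 + 78
89 = 1*78 + 11
78 = 7*11 + 1
11 = 11*1 + 0
Since gcd(167, 256) = 1, back-substitute to write 1 as a combination:
1 = 78 − 7·11
1 = −7·89 + 8·78
1 = 8·167 − 15·89
1 = −15·256 + 23·167
So 167·23 ≡ 1 (mod 256).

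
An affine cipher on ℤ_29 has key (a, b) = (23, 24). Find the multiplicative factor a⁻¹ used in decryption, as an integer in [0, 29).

24

Extended Euclidean algorithm:
29 = 1*23 + 6
23 = 3*6 + 5
6 = 1*5 + 1
5 = 5*1 + 0
Since gcd(23, 29) = 1, back-substitute to write 1 as a combination:
1 = 6 − 5
1 = −23 + 4·6
1 = 4·29 − 5·23
So 23·(-5) ≡ 1 (mod 29), and -5 ≡ 24 (mod 29).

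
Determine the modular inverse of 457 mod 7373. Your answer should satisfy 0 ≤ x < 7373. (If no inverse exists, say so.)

7131

Run Euclid on (7373, 457):
7373 = 16×457 + 61
457 = 7×61 + 30
61 = 2×30 + 1
30 = 30×1 + 0
The gcd is 1. Working backward:
1 = 61 − 2·30
1 = −2·457 + 15·61
1 = 15·7373 − 242·457
Thus 457·(-242) ≡ 1 (mod 7373); reducing, -242 mod 7373 = 7131.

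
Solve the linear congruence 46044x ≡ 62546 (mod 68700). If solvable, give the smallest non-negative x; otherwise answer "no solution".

no solution

gcd(46044, 68700):
68700 = 1·46044 + 22656
46044 = 2·22656 + 732
22656 = 30·732 + 696
732 = 1·696 + 36
696 = 19·36 + 12
36 = 3·12 + 0
gcd = 12, but 12 ∤ 62546, so the congruence has no solution.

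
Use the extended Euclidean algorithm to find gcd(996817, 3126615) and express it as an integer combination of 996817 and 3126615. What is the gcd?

1

Euclidean algorithm:
3126615 = 3*996817 + 136164
996817 = 7*136164 + 43669
136164 = 3*43669 + 5157
43669 = 8*5157 + 2413
5157 = 2*2413 + 331
2413 = 7*331 + 96
331 = 3*96 + 43
96 = 2*43 + 10
43 = 4*10 + 3
10 = 3*3 + 1
3 = 3*1 + 0
gcd(996817, 3126615) = 1.
Working backward:
1 = 10 − 3·3
1 = −3·43 + 13·10
1 = 13·96 − 29·43
1 = −29·331 + 100·96
1 = 100·2413 − 729·331
1 = −729·5157 + 1558·2413
1 = 1558·43669 − 13193·5157
1 = −13193·136164 + 41137·43669
1 = 41137·996817 − 301152·136164
1 = −301152·3126615 + 944593·996817
So 1 = (-301152)·3126615 + (944593)·996817.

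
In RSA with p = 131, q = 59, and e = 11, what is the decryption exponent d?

1371

φ(n) = (p−1)(q−1) = 130·58 = 7540.
Need d with 11·d ≡ 1 (mod 7540). Apply the extended Euclidean algorithm:
7540 = 685*11 + 5
11 = 2*5 + 1
5 = 5*1 + 0
Back-substitute:
1 = 11 − 2·5
1 = −2·7540 + 1371·11
So 11·1371 ≡ 1 (mod 7540), hence d = 1371.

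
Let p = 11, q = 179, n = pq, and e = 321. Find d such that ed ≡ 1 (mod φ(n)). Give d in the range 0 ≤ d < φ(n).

φ(n) = (p−1)(q−1) = 10·178 = 1780.
Need d with 321·d ≡ 1 (mod 1780). Apply the extended Euclidean algorithm:
1780 = 5·321 + 175
321 = 1·175 + 146
175 = 1·146 + 29
146 = 5·29 + 1
29 = 29·1 + 0
Back-substitute:
1 = 146 − 5·29
1 = −5·175 + 6·146
1 = 6·321 − 11·175
1 = −11·1780 + 61·321
So 321·61 ≡ 1 (mod 1780), hence d = 61.

61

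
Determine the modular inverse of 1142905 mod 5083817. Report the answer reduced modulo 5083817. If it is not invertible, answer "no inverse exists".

Extended Euclidean algorithm:
5083817 = 4·1142905 + 512197
1142905 = 2·512197 + 118511
512197 = 4·118511 + 38153
118511 = 3·38153 + 4052
38153 = 9·4052 + 1685
4052 = 2·1685 + 682
1685 = 2·682 + 321
682 = 2·321 + 40
321 = 8·40 + 1
40 = 40·1 + 0
Since gcd(1142905, 5083817) = 1, back-substitute to write 1 as a combination:
1 = 321 − 8·40
1 = −8·682 + 17·321
1 = 17·1685 − 42·682
1 = −42·4052 + 101·1685
1 = 101·38153 − 951·4052
1 = −951·118511 + 2954·38153
1 = 2954·512197 − 12767·118511
1 = −12767·1142905 + 28488·512197
1 = 28488·5083817 − 126719·1142905
Thus 1142905·(-126719) ≡ 1 (mod 5083817); reducing, -126719 mod 5083817 = 4957098.

4957098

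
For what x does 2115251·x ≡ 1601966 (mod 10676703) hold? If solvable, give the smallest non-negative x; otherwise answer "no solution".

First find gcd(2115251, 10676703):
10676703 = 5*2115251 + 100448
2115251 = 21*100448 + 5843
100448 = 17*5843 + 1117
5843 = 5*1117 + 258
1117 = 4*258 + 85
258 = 3*85 + 3
85 = 28*3 + 1
3 = 3*1 + 0
gcd = 1, so a unique solution mod 10676703 exists.
Back-substitute for the Bézout coefficients:
1 = 85 − 28·3
1 = −28·258 + 85·85
1 = 85·1117 − 368·258
1 = −368·5843 + 1925·1117
1 = 1925·100448 − 33093·5843
1 = −33093·2115251 + 696878·100448
1 = 696878·10676703 − 3517483·2115251
So 2115251·(-3517483) ≡ 1 (mod 10676703), giving 2115251⁻¹ ≡ 7159220.
x ≡ 2115251⁻¹·1601966 ≡ 7159220·1601966 ≡ 8754247 (mod 10676703).

8754247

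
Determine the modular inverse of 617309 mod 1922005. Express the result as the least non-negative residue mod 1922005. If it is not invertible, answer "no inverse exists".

Run Euclid on (1922005, 617309):
1922005 = 3*617309 + 70078
617309 = 8*70078 + 56685
70078 = 1*56685 + 13393
56685 = 4*13393 + 3113
13393 = 4*3113 + 941
3113 = 3*941 + 290
941 = 3*290 + 71
290 = 4*71 + 6
71 = 11*6 + 5
6 = 1*5 + 1
5 = 5*1 + 0
The gcd is 1. Working backward:
1 = 6 − 5
1 = −71 + 12·6
1 = 12·290 − 49·71
1 = −49·941 + 159·290
1 = 159·3113 − 526·941
1 = −526·13393 + 2263·3113
1 = 2263·56685 − 9578·13393
1 = −9578·70078 + 11841·56685
1 = 11841·617309 − 104306·70078
1 = −104306·1922005 + 324759·617309
So 617309·324759 ≡ 1 (mod 1922005).

324759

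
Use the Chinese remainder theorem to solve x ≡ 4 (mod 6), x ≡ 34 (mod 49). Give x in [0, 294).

Write x = 4 + 6·k. Then 6·k ≡ 34 − 4 ≡ 30 (mod 49).
Need 6⁻¹ mod 49. Extended Euclid on (49, 6):
49 = 8×6 + 1
6 = 6×1 + 0
Back-substitute:
1 = 49 − 8·6
6⁻¹ ≡ 41 (mod 49), so k ≡ 41·30 ≡ 5 (mod 49).
x = 4 + 6·5 = 34.

34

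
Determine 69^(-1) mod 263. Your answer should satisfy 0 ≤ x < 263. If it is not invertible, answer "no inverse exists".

61

Apply the Euclidean algorithm to 263 and 69:
263 = 3·69 + 56
69 = 1·56 + 13
56 = 4·13 + 4
13 = 3·4 + 1
4 = 4·1 + 0
The gcd is 1. Working backward:
1 = 13 − 3·4
1 = −3·56 + 13·13
1 = 13·69 − 16·56
1 = −16·263 + 61·69
So 69·61 ≡ 1 (mod 263).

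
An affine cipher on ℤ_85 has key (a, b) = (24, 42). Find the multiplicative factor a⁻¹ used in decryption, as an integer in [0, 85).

39

Run Euclid on (85, 24):
85 = 3*24 + 13
24 = 1*13 + 11
13 = 1*11 + 2
11 = 5*2 + 1
2 = 2*1 + 0
The gcd is 1. Working backward:
1 = 11 − 5·2
1 = −5·13 + 6·11
1 = 6·24 − 11·13
1 = −11·85 + 39·24
So 24·39 ≡ 1 (mod 85).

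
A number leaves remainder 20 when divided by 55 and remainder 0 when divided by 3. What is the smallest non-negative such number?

75

Write x = 20 + 55·k. Then 55·k ≡ 0 − 20 ≡ 1 (mod 3).
Need 55⁻¹ mod 3. Extended Euclid on (3, 1):
3 = 3×1 + 0
55⁻¹ ≡ 1 (mod 3), so k ≡ 1·1 ≡ 1 (mod 3).
x = 20 + 55·1 = 75.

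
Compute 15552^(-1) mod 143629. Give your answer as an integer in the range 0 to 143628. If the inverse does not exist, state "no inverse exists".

64380

Run Euclid on (143629, 15552):
143629 = 9·15552 + 3661
15552 = 4·3661 + 908
3661 = 4·908 + 29
908 = 31·29 + 9
29 = 3·9 + 2
9 = 4·2 + 1
2 = 2·1 + 0
The gcd is 1. Working backward:
1 = 9 − 4·2
1 = −4·29 + 13·9
1 = 13·908 − 407·29
1 = −407·3661 + 1641·908
1 = 1641·15552 − 6971·3661
1 = −6971·143629 + 64380·15552
So 15552·64380 ≡ 1 (mod 143629).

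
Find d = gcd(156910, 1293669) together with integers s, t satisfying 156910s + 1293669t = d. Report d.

Euclidean algorithm:
1293669 = 8·156910 + 38389
156910 = 4·38389 + 3354
38389 = 11·3354 + 1495
3354 = 2·1495 + 364
1495 = 4·364 + 39
364 = 9·39 + 13
39 = 3·13 + 0
gcd(156910, 1293669) = 13.
Working backward:
13 = 364 − 9·39
13 = −9·1495 + 37·364
13 = 37·3354 − 83·1495
13 = −83·38389 + 950·3354
13 = 950·156910 − 3883·38389
13 = −3883·1293669 + 32014·156910
So 13 = (-3883)·1293669 + (32014)·156910.

13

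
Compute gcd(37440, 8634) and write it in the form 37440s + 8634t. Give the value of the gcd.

Apply Euclid's algorithm to 37440 and 8634:
37440 = 4×8634 + 2904
8634 = 2×2904 + 2826
2904 = 1×2826 + 78
2826 = 36×78 + 18
78 = 4×18 + 6
18 = 3×6 + 0
gcd(37440, 8634) = 6.
Express as a combination:
6 = 78 − 4·18
6 = −4·2826 + 145·78
6 = 145·2904 − 149·2826
6 = −149·8634 + 443·2904
6 = 443·37440 − 1921·8634
So 6 = (443)·37440 + (-1921)·8634.

6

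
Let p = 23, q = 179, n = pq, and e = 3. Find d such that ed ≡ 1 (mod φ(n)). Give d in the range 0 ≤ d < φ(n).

2611

φ(n) = (p−1)(q−1) = 22·178 = 3916.
Need d with 3·d ≡ 1 (mod 3916). Apply the extended Euclidean algorithm:
3916 = 1305×3 + 1
3 = 3×1 + 0
Back-substitute:
1 = 3916 − 1305·3
So 3·(-1305) ≡ 1 (mod 3916), hence d ≡ -1305 ≡ 2611 (mod 3916).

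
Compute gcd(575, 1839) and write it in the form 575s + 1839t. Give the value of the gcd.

Euclidean algorithm:
1839 = 3*575 + 114
575 = 5*114 + 5
114 = 22*5 + 4
5 = 1*4 + 1
4 = 4*1 + 0
gcd(575, 1839) = 1.
Back-substituting:
1 = 5 − 4
1 = −114 + 23·5
1 = 23·575 − 116·114
1 = −116·1839 + 371·575
So 1 = (-116)·1839 + (371)·575.

1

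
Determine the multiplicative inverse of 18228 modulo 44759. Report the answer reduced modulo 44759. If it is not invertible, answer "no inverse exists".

gcd(44759, 18228) by repeated division:
44759 = 2·18228 + 8303
18228 = 2·8303 + 1622
8303 = 5·1622 + 193
1622 = 8·193 + 78
193 = 2·78 + 37
78 = 2·37 + 4
37 = 9·4 + 1
4 = 4·1 + 0
The gcd is 1. Working backward:
1 = 37 − 9·4
1 = −9·78 + 19·37
1 = 19·193 − 47·78
1 = −47·1622 + 395·193
1 = 395·8303 − 2022·1622
1 = −2022·18228 + 4439·8303
1 = 4439·44759 − 10900·18228
Thus 18228·(-10900) ≡ 1 (mod 44759); reducing, -10900 mod 44759 = 33859.

33859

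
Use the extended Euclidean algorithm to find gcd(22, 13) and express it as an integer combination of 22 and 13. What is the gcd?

1

Apply Euclid's algorithm to 22 and 13:
22 = 1*13 + 9
13 = 1*9 + 4
9 = 2*4 + 1
4 = 4*1 + 0
gcd(22, 13) = 1.
Express as a combination:
1 = 9 − 2·4
1 = −2·13 + 3·9
1 = 3·22 − 5·13
So 1 = (3)·22 + (-5)·13.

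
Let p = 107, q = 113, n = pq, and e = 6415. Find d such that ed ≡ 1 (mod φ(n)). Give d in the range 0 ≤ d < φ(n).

3631

φ(n) = (p−1)(q−1) = 106·112 = 11872.
Need d with 6415·d ≡ 1 (mod 11872). Apply the extended Euclidean algorithm:
11872 = 1×6415 + 5457
6415 = 1×5457 + 958
5457 = 5×958 + 667
958 = 1×667 + 291
667 = 2×291 + 85
291 = 3×85 + 36
85 = 2×36 + 13
36 = 2×13 + 10
13 = 1×10 + 3
10 = 3×3 + 1
3 = 3×1 + 0
Back-substitute:
1 = 10 − 3·3
1 = −3·13 + 4·10
1 = 4·36 − 11·13
1 = −11·85 + 26·36
1 = 26·291 − 89·85
1 = −89·667 + 204·291
1 = 204·958 − 293·667
1 = −293·5457 + 1669·958
1 = 1669·6415 − 1962·5457
1 = −1962·11872 + 3631·6415
So 6415·3631 ≡ 1 (mod 11872), hence d = 3631.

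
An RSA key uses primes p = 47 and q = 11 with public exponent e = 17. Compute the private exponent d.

φ(n) = (p−1)(q−1) = 46·10 = 460.
Need d with 17·d ≡ 1 (mod 460). Apply the extended Euclidean algorithm:
460 = 27×17 + 1
17 = 17×1 + 0
Back-substitute:
1 = 460 − 27·17
So 17·(-27) ≡ 1 (mod 460), hence d ≡ -27 ≡ 433 (mod 460).

433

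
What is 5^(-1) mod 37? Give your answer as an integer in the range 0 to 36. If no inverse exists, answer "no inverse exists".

15

Extended Euclidean algorithm:
37 = 7*5 + 2
5 = 2*2 + 1
2 = 2*1 + 0
Since gcd(5, 37) = 1, back-substitute to write 1 as a combination:
1 = 5 − 2·2
1 = −2·37 + 15·5
So 5·15 ≡ 1 (mod 37).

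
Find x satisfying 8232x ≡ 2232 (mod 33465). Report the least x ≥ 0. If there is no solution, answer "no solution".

First find gcd(8232, 33465):
33465 = 4·8232 + 537
8232 = 15·537 + 177
537 = 3·177 + 6
177 = 29·6 + 3
6 = 2·3 + 0
gcd = 3 and 3 | 2232, so solutions exist. Divide through by 3: 2744x ≡ 744 (mod 11155).
Now find 2744⁻¹ mod 11155:
11155 = 4*2744 + 179
2744 = 15*179 + 59
179 = 3*59 + 2
59 = 29*2 + 1
2 = 2*1 + 0
Back-substitute:
1 = 59 − 29·2
1 = −29·179 + 88·59
1 = 88·2744 − 1349·179
1 = −1349·11155 + 5484·2744
So 2744⁻¹ ≡ 5484 (mod 11155).
Then x ≡ 5484·744 ≡ 8521 (mod 11155); the smallest non-negative solution is x = 8521.

8521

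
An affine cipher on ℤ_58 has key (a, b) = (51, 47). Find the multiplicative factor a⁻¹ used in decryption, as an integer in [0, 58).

Run Euclid on (58, 51):
58 = 1·51 + 7
51 = 7·7 + 2
7 = 3·2 + 1
2 = 2·1 + 0
The gcd is 1. Working backward:
1 = 7 − 3·2
1 = −3·51 + 22·7
1 = 22·58 − 25·51
Hence 51⁻¹ ≡ -25 ≡ 33 (mod 58).

33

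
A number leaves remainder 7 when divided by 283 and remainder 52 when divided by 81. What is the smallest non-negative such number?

20383

Write x = 7 + 283·k. Then 283·k ≡ 52 − 7 ≡ 45 (mod 81).
Need 283⁻¹ mod 81. Extended Euclid on (81, 40):
81 = 2×40 + 1
40 = 40×1 + 0
Back-substitute:
1 = 81 − 2·40
283⁻¹ ≡ 79 (mod 81), so k ≡ 79·45 ≡ 72 (mod 81).
x = 7 + 283·72 = 20383.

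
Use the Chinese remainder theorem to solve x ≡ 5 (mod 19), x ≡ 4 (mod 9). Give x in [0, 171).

Write x = 5 + 19·k. Then 19·k ≡ 4 − 5 ≡ 8 (mod 9).
Need 19⁻¹ mod 9. Extended Euclid on (9, 1):
9 = 9×1 + 0
19⁻¹ ≡ 1 (mod 9), so k ≡ 1·8 ≡ 8 (mod 9).
x = 5 + 19·8 = 157.

157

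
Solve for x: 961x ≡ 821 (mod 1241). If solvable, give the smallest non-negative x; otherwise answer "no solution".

622

First find gcd(961, 1241):
1241 = 1·961 + 280
961 = 3·280 + 121
280 = 2·121 + 38
121 = 3·38 + 7
38 = 5·7 + 3
7 = 2·3 + 1
3 = 3·1 + 0
gcd = 1, so a unique solution mod 1241 exists.
Back-substitute for the Bézout coefficients:
1 = 7 − 2·3
1 = −2·38 + 11·7
1 = 11·121 − 35·38
1 = −35·280 + 81·121
1 = 81·961 − 278·280
1 = −278·1241 + 359·961
So 961·(359) ≡ 1 (mod 1241), giving 961⁻¹ ≡ 359.
x ≡ 961⁻¹·821 ≡ 359·821 ≡ 622 (mod 1241).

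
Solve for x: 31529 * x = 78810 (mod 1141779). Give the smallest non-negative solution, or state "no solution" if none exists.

111468

First find gcd(31529, 1141779):
1141779 = 36×31529 + 6735
31529 = 4×6735 + 4589
6735 = 1×4589 + 2146
4589 = 2×2146 + 297
2146 = 7×297 + 67
297 = 4×67 + 29
67 = 2×29 + 9
29 = 3×9 + 2
9 = 4×2 + 1
2 = 2×1 + 0
gcd = 1, so a unique solution mod 1141779 exists.
Back-substitute for the Bézout coefficients:
1 = 9 − 4·2
1 = −4·29 + 13·9
1 = 13·67 − 30·29
1 = −30·297 + 133·67
1 = 133·2146 − 961·297
1 = −961·4589 + 2055·2146
1 = 2055·6735 − 3016·4589
1 = −3016·31529 + 14119·6735
1 = 14119·1141779 − 511300·31529
So 31529·(-511300) ≡ 1 (mod 1141779), giving 31529⁻¹ ≡ 630479.
x ≡ 31529⁻¹·78810 ≡ 630479·78810 ≡ 111468 (mod 1141779).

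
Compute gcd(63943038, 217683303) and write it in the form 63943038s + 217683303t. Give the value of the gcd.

3

Apply Euclid's algorithm to 217683303 and 63943038:
217683303 = 3·63943038 + 25854189
63943038 = 2·25854189 + 12234660
25854189 = 2·12234660 + 1384869
12234660 = 8·1384869 + 1155708
1384869 = 1·1155708 + 229161
1155708 = 5·229161 + 9903
229161 = 23·9903 + 1392
9903 = 7·1392 + 159
1392 = 8·159 + 120
159 = 1·120 + 39
120 = 3·39 + 3
39 = 13·3 + 0
gcd(63943038, 217683303) = 3.
Back-substituting:
3 = 120 − 3·39
3 = −3·159 + 4·120
3 = 4·1392 − 35·159
3 = −35·9903 + 249·1392
3 = 249·229161 − 5762·9903
3 = −5762·1155708 + 29059·229161
3 = 29059·1384869 − 34821·1155708
3 = −34821·12234660 + 307627·1384869
3 = 307627·25854189 − 650075·12234660
3 = −650075·63943038 + 1607777·25854189
3 = 1607777·217683303 − 5473406·63943038
So 3 = (1607777)·217683303 + (-5473406)·63943038.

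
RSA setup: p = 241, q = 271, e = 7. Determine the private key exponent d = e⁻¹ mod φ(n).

55543

φ(n) = (p−1)(q−1) = 240·270 = 64800.
Need d with 7·d ≡ 1 (mod 64800). Apply the extended Euclidean algorithm:
64800 = 9257×7 + 1
7 = 7×1 + 0
Back-substitute:
1 = 64800 − 9257·7
So 7·(-9257) ≡ 1 (mod 64800), hence d ≡ -9257 ≡ 55543 (mod 64800).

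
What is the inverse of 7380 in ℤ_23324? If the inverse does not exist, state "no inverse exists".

Euclidean algorithm on 23324, 7380:
23324 = 3*7380 + 1184
7380 = 6*1184 + 276
1184 = 4*276 + 80
276 = 3*80 + 36
80 = 2*36 + 8
36 = 4*8 + 4
8 = 2*4 + 0
The gcd is 4, not 1, hence no inverse exists.

no inverse exists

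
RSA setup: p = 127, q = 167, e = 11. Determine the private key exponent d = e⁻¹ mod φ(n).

3803

φ(n) = (p−1)(q−1) = 126·166 = 20916.
Need d with 11·d ≡ 1 (mod 20916). Apply the extended Euclidean algorithm:
20916 = 1901*11 + 5
11 = 2*5 + 1
5 = 5*1 + 0
Back-substitute:
1 = 11 − 2·5
1 = −2·20916 + 3803·11
So 11·3803 ≡ 1 (mod 20916), hence d = 3803.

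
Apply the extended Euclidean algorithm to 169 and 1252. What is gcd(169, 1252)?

1

Euclidean algorithm:
1252 = 7×169 + 69
169 = 2×69 + 31
69 = 2×31 + 7
31 = 4×7 + 3
7 = 2×3 + 1
3 = 3×1 + 0
gcd(169, 1252) = 1.
Express as a combination:
1 = 7 − 2·3
1 = −2·31 + 9·7
1 = 9·69 − 20·31
1 = −20·169 + 49·69
1 = 49·1252 − 363·169
So 1 = (49)·1252 + (-363)·169.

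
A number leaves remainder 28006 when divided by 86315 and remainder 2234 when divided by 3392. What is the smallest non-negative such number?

Write x = 28006 + 86315·k. Then 86315·k ≡ 2234 − 28006 ≡ 1364 (mod 3392).
Need 86315⁻¹ mod 3392. Extended Euclid on (3392, 1515):
3392 = 2*1515 + 362
1515 = 4*362 + 67
362 = 5*67 + 27
67 = 2*27 + 13
27 = 2*13 + 1
13 = 13*1 + 0
Back-substitute:
1 = 27 − 2·13
1 = −2·67 + 5·27
1 = 5·362 − 27·67
1 = −27·1515 + 113·362
1 = 113·3392 − 253·1515
86315⁻¹ ≡ 3139 (mod 3392), so k ≡ 3139·1364 ≡ 892 (mod 3392).
x = 28006 + 86315·892 = 77020986.

77020986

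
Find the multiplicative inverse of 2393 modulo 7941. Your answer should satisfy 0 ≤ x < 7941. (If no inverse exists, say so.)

Run Euclid on (7941, 2393):
7941 = 3*2393 + 762
2393 = 3*762 + 107
762 = 7*107 + 13
107 = 8*13 + 3
13 = 4*3 + 1
3 = 3*1 + 0
The gcd is 1. Working backward:
1 = 13 − 4·3
1 = −4·107 + 33·13
1 = 33·762 − 235·107
1 = −235·2393 + 738·762
1 = 738·7941 − 2449·2393
So 2393·(-2449) ≡ 1 (mod 7941), and -2449 ≡ 5492 (mod 7941).

5492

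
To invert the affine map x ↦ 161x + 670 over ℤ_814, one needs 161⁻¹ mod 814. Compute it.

Apply the Euclidean algorithm to 814 and 161:
814 = 5*161 + 9
161 = 17*9 + 8
9 = 1*8 + 1
8 = 8*1 + 0
Since gcd(161, 814) = 1, back-substitute to write 1 as a combination:
1 = 9 − 8
1 = −161 + 18·9
1 = 18·814 − 91·161
Hence 161⁻¹ ≡ -91 ≡ 723 (mod 814).

723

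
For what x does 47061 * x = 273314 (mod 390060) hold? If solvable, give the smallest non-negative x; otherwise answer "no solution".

gcd(47061, 390060):
390060 = 8×47061 + 13572
47061 = 3×13572 + 6345
13572 = 2×6345 + 882
6345 = 7×882 + 171
882 = 5×171 + 27
171 = 6×27 + 9
27 = 3×9 + 0
gcd = 9, but 9 ∤ 273314, so the congruence has no solution.

no solution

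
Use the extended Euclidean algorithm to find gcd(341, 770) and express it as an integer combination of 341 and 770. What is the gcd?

11

Repeated division:
770 = 2×341 + 88
341 = 3×88 + 77
88 = 1×77 + 11
77 = 7×11 + 0
gcd(341, 770) = 11.
Working backward:
11 = 88 − 77
11 = −341 + 4·88
11 = 4·770 − 9·341
So 11 = (4)·770 + (-9)·341.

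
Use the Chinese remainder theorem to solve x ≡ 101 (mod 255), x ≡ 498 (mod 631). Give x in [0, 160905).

138056

Write x = 101 + 255·k. Then 255·k ≡ 498 − 101 ≡ 397 (mod 631).
Need 255⁻¹ mod 631. Extended Euclid on (631, 255):
631 = 2×255 + 121
255 = 2×121 + 13
121 = 9×13 + 4
13 = 3×4 + 1
4 = 4×1 + 0
Back-substitute:
1 = 13 − 3·4
1 = −3·121 + 28·13
1 = 28·255 − 59·121
1 = −59·631 + 146·255
255⁻¹ ≡ 146 (mod 631), so k ≡ 146·397 ≡ 541 (mod 631).
x = 101 + 255·541 = 138056.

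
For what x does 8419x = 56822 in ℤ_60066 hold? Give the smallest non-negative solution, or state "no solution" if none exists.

First find gcd(8419, 60066):
60066 = 7×8419 + 1133
8419 = 7×1133 + 488
1133 = 2×488 + 157
488 = 3×157 + 17
157 = 9×17 + 4
17 = 4×4 + 1
4 = 4×1 + 0
gcd = 1, so a unique solution mod 60066 exists.
Back-substitute for the Bézout coefficients:
1 = 17 − 4·4
1 = −4·157 + 37·17
1 = 37·488 − 115·157
1 = −115·1133 + 267·488
1 = 267·8419 − 1984·1133
1 = −1984·60066 + 14155·8419
So 8419·(14155) ≡ 1 (mod 60066), giving 8419⁻¹ ≡ 14155.
x ≡ 8419⁻¹·56822 ≡ 14155·56822 ≡ 31670 (mod 60066).

31670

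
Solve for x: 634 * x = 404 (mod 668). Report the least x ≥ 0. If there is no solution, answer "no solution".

106

First find gcd(634, 668):
668 = 1×634 + 34
634 = 18×34 + 22
34 = 1×22 + 12
22 = 1×12 + 10
12 = 1×10 + 2
10 = 5×2 + 0
gcd = 2 and 2 | 404, so solutions exist. Divide through by 2: 317x ≡ 202 (mod 334).
Now find 317⁻¹ mod 334:
334 = 1×317 + 17
317 = 18×17 + 11
17 = 1×11 + 6
11 = 1×6 + 5
6 = 1×5 + 1
5 = 5×1 + 0
Back-substitute:
1 = 6 − 5
1 = −11 + 2·6
1 = 2·17 − 3·11
1 = −3·317 + 56·17
1 = 56·334 − 59·317
So 317·(-59) ≡ 1 (mod 334), i.e. 317⁻¹ ≡ 275.
Then x ≡ 275·202 ≡ 106 (mod 334); the smallest non-negative solution is x = 106.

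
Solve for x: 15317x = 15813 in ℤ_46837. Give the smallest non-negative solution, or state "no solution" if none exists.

35735

First find gcd(15317, 46837):
46837 = 3*15317 + 886
15317 = 17*886 + 255
886 = 3*255 + 121
255 = 2*121 + 13
121 = 9*13 + 4
13 = 3*4 + 1
4 = 4*1 + 0
gcd = 1, so a unique solution mod 46837 exists.
Back-substitute for the Bézout coefficients:
1 = 13 − 3·4
1 = −3·121 + 28·13
1 = 28·255 − 59·121
1 = −59·886 + 205·255
1 = 205·15317 − 3544·886
1 = −3544·46837 + 10837·15317
So 15317·(10837) ≡ 1 (mod 46837), giving 15317⁻¹ ≡ 10837.
x ≡ 15317⁻¹·15813 ≡ 10837·15813 ≡ 35735 (mod 46837).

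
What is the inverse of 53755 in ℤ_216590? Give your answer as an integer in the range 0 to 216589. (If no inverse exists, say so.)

Compute gcd(53755, 216590):
216590 = 4·53755 + 1570
53755 = 34·1570 + 375
1570 = 4·375 + 70
375 = 5·70 + 25
70 = 2·25 + 20
25 = 1·20 + 5
20 = 4·5 + 0
Since gcd = 5 > 1, 53755 is not a unit mod 216590.

no inverse exists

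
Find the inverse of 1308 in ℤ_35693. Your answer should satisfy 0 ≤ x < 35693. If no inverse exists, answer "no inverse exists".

Extended Euclidean algorithm:
35693 = 27·1308 + 377
1308 = 3·377 + 177
377 = 2·177 + 23
177 = 7·23 + 16
23 = 1·16 + 7
16 = 2·7 + 2
7 = 3·2 + 1
2 = 2·1 + 0
The gcd is 1. Working backward:
1 = 7 − 3·2
1 = −3·16 + 7·7
1 = 7·23 − 10·16
1 = −10·177 + 77·23
1 = 77·377 − 164·177
1 = −164·1308 + 569·377
1 = 569·35693 − 15527·1308
So 1308·(-15527) ≡ 1 (mod 35693), and -15527 ≡ 20166 (mod 35693).

20166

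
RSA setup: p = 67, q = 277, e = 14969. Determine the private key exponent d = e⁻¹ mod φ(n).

φ(n) = (p−1)(q−1) = 66·276 = 18216.
Need d with 14969·d ≡ 1 (mod 18216). Apply the extended Euclidean algorithm:
18216 = 1×14969 + 3247
14969 = 4×3247 + 1981
3247 = 1×1981 + 1266
1981 = 1×1266 + 715
1266 = 1×715 + 551
715 = 1×551 + 164
551 = 3×164 + 59
164 = 2×59 + 46
59 = 1×46 + 13
46 = 3×13 + 7
13 = 1×7 + 6
7 = 1×6 + 1
6 = 6×1 + 0
Back-substitute:
1 = 7 − 6
1 = −13 + 2·7
1 = 2·46 − 7·13
1 = −7·59 + 9·46
1 = 9·164 − 25·59
1 = −25·551 + 84·164
1 = 84·715 − 109·551
1 = −109·1266 + 193·715
1 = 193·1981 − 302·1266
1 = −302·3247 + 495·1981
1 = 495·14969 − 2282·3247
1 = −2282·18216 + 2777·14969
So 14969·2777 ≡ 1 (mod 18216), hence d = 2777.

2777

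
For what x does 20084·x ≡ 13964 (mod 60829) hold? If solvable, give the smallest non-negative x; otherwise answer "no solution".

46946

First find gcd(20084, 60829):
60829 = 3×20084 + 577
20084 = 34×577 + 466
577 = 1×466 + 111
466 = 4×111 + 22
111 = 5×22 + 1
22 = 22×1 + 0
gcd = 1, so a unique solution mod 60829 exists.
Back-substitute for the Bézout coefficients:
1 = 111 − 5·22
1 = −5·466 + 21·111
1 = 21·577 − 26·466
1 = −26·20084 + 905·577
1 = 905·60829 − 2741·20084
So 20084·(-2741) ≡ 1 (mod 60829), giving 20084⁻¹ ≡ 58088.
x ≡ 20084⁻¹·13964 ≡ 58088·13964 ≡ 46946 (mod 60829).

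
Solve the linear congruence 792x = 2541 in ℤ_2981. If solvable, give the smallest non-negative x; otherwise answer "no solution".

First find gcd(792, 2981):
2981 = 3*792 + 605
792 = 1*605 + 187
605 = 3*187 + 44
187 = 4*44 + 11
44 = 4*11 + 0
gcd = 11 and 11 | 2541, so solutions exist. Divide through by 11: 72x ≡ 231 (mod 271).
Now find 72⁻¹ mod 271:
271 = 3·72 + 55
72 = 1·55 + 17
55 = 3·17 + 4
17 = 4·4 + 1
4 = 4·1 + 0
Back-substitute:
1 = 17 − 4·4
1 = −4·55 + 13·17
1 = 13·72 − 17·55
1 = −17·271 + 64·72
So 72⁻¹ ≡ 64 (mod 271).
Then x ≡ 64·231 ≡ 150 (mod 271); the smallest non-negative solution is x = 150.

150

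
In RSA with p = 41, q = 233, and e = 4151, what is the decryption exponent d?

φ(n) = (p−1)(q−1) = 40·232 = 9280.
Need d with 4151·d ≡ 1 (mod 9280). Apply the extended Euclidean algorithm:
9280 = 2×4151 + 978
4151 = 4×978 + 239
978 = 4×239 + 22
239 = 10×22 + 19
22 = 1×19 + 3
19 = 6×3 + 1
3 = 3×1 + 0
Back-substitute:
1 = 19 − 6·3
1 = −6·22 + 7·19
1 = 7·239 − 76·22
1 = −76·978 + 311·239
1 = 311·4151 − 1320·978
1 = −1320·9280 + 2951·4151
So 4151·2951 ≡ 1 (mod 9280), hence d = 2951.

2951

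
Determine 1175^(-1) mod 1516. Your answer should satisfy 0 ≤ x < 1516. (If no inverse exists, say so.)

Apply the Euclidean algorithm to 1516 and 1175:
1516 = 1·1175 + 341
1175 = 3·341 + 152
341 = 2·152 + 37
152 = 4·37 + 4
37 = 9·4 + 1
4 = 4·1 + 0
Since gcd(1175, 1516) = 1, back-substitute to write 1 as a combination:
1 = 37 − 9·4
1 = −9·152 + 37·37
1 = 37·341 − 83·152
1 = −83·1175 + 286·341
1 = 286·1516 − 369·1175
Hence 1175⁻¹ ≡ -369 ≡ 1147 (mod 1516).

1147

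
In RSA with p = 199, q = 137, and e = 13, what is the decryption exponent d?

φ(n) = (p−1)(q−1) = 198·136 = 26928.
Need d with 13·d ≡ 1 (mod 26928). Apply the extended Euclidean algorithm:
26928 = 2071×13 + 5
13 = 2×5 + 3
5 = 1×3 + 2
3 = 1×2 + 1
2 = 2×1 + 0
Back-substitute:
1 = 3 − 2
1 = −5 + 2·3
1 = 2·13 − 5·5
1 = −5·26928 + 10357·13
So 13·10357 ≡ 1 (mod 26928), hence d = 10357.

10357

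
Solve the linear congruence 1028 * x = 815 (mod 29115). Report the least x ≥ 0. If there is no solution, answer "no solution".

First find gcd(1028, 29115):
29115 = 28·1028 + 331
1028 = 3·331 + 35
331 = 9·35 + 16
35 = 2·16 + 3
16 = 5·3 + 1
3 = 3·1 + 0
gcd = 1, so a unique solution mod 29115 exists.
Back-substitute for the Bézout coefficients:
1 = 16 − 5·3
1 = −5·35 + 11·16
1 = 11·331 − 104·35
1 = −104·1028 + 323·331
1 = 323·29115 − 9148·1028
So 1028·(-9148) ≡ 1 (mod 29115), giving 1028⁻¹ ≡ 19967.
x ≡ 1028⁻¹·815 ≡ 19967·815 ≡ 26935 (mod 29115).

26935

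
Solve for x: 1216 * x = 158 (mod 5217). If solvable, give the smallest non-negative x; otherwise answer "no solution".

First find gcd(1216, 5217):
5217 = 4×1216 + 353
1216 = 3×353 + 157
353 = 2×157 + 39
157 = 4×39 + 1
39 = 39×1 + 0
gcd = 1, so a unique solution mod 5217 exists.
Back-substitute for the Bézout coefficients:
1 = 157 − 4·39
1 = −4·353 + 9·157
1 = 9·1216 − 31·353
1 = −31·5217 + 133·1216
So 1216·(133) ≡ 1 (mod 5217), giving 1216⁻¹ ≡ 133.
x ≡ 1216⁻¹·158 ≡ 133·158 ≡ 146 (mod 5217).

146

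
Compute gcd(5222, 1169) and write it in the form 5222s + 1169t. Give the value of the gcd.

7

Apply Euclid's algorithm to 5222 and 1169:
5222 = 4×1169 + 546
1169 = 2×546 + 77
546 = 7×77 + 7
77 = 11×7 + 0
gcd(5222, 1169) = 7.
Back-substituting:
7 = 546 − 7·77
7 = −7·1169 + 15·546
7 = 15·5222 − 67·1169
So 7 = (15)·5222 + (-67)·1169.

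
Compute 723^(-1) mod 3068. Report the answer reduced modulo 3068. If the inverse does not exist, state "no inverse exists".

2423

gcd(3068, 723) by repeated division:
3068 = 4·723 + 176
723 = 4·176 + 19
176 = 9·19 + 5
19 = 3·5 + 4
5 = 1·4 + 1
4 = 4·1 + 0
Since gcd(723, 3068) = 1, back-substitute to write 1 as a combination:
1 = 5 − 4
1 = −19 + 4·5
1 = 4·176 − 37·19
1 = −37·723 + 152·176
1 = 152·3068 − 645·723
Hence 723⁻¹ ≡ -645 ≡ 2423 (mod 3068).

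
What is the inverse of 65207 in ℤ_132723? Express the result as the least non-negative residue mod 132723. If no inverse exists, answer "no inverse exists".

gcd(132723, 65207) by repeated division:
132723 = 2*65207 + 2309
65207 = 28*2309 + 555
2309 = 4*555 + 89
555 = 6*89 + 21
89 = 4*21 + 5
21 = 4*5 + 1
5 = 5*1 + 0
The gcd is 1. Working backward:
1 = 21 − 4·5
1 = −4·89 + 17·21
1 = 17·555 − 106·89
1 = −106·2309 + 441·555
1 = 441·65207 − 12454·2309
1 = −12454·132723 + 25349·65207
So 65207·25349 ≡ 1 (mod 132723).

25349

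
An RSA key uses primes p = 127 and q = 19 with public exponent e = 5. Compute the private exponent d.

φ(n) = (p−1)(q−1) = 126·18 = 2268.
Need d with 5·d ≡ 1 (mod 2268). Apply the extended Euclidean algorithm:
2268 = 453·5 + 3
5 = 1·3 + 2
3 = 1·2 + 1
2 = 2·1 + 0
Back-substitute:
1 = 3 − 2
1 = −5 + 2·3
1 = 2·2268 − 907·5
So 5·(-907) ≡ 1 (mod 2268), hence d ≡ -907 ≡ 1361 (mod 2268).

1361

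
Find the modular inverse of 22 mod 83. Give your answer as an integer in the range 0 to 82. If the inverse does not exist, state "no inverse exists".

gcd(83, 22) by repeated division:
83 = 3×22 + 17
22 = 1×17 + 5
17 = 3×5 + 2
5 = 2×2 + 1
2 = 2×1 + 0
Since gcd(22, 83) = 1, back-substitute to write 1 as a combination:
1 = 5 − 2·2
1 = −2·17 + 7·5
1 = 7·22 − 9·17
1 = −9·83 + 34·22
So 22·34 ≡ 1 (mod 83).

34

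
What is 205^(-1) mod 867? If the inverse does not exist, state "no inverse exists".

664

Extended Euclidean algorithm:
867 = 4×205 + 47
205 = 4×47 + 17
47 = 2×17 + 13
17 = 1×13 + 4
13 = 3×4 + 1
4 = 4×1 + 0
Since gcd(205, 867) = 1, back-substitute to write 1 as a combination:
1 = 13 − 3·4
1 = −3·17 + 4·13
1 = 4·47 − 11·17
1 = −11·205 + 48·47
1 = 48·867 − 203·205
Thus 205·(-203) ≡ 1 (mod 867); reducing, -203 mod 867 = 664.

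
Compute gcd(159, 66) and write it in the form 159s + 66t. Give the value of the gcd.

3

Repeated division:
159 = 2*66 + 27
66 = 2*27 + 12
27 = 2*12 + 3
12 = 4*3 + 0
gcd(159, 66) = 3.
Back-substituting:
3 = 27 − 2·12
3 = −2·66 + 5·27
3 = 5·159 − 12·66
So 3 = (5)·159 + (-12)·66.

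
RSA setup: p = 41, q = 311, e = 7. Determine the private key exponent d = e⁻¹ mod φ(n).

3543

φ(n) = (p−1)(q−1) = 40·310 = 12400.
Need d with 7·d ≡ 1 (mod 12400). Apply the extended Euclidean algorithm:
12400 = 1771×7 + 3
7 = 2×3 + 1
3 = 3×1 + 0
Back-substitute:
1 = 7 − 2·3
1 = −2·12400 + 3543·7
So 7·3543 ≡ 1 (mod 12400), hence d = 3543.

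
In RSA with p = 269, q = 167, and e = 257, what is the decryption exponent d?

φ(n) = (p−1)(q−1) = 268·166 = 44488.
Need d with 257·d ≡ 1 (mod 44488). Apply the extended Euclidean algorithm:
44488 = 173*257 + 27
257 = 9*27 + 14
27 = 1*14 + 13
14 = 1*13 + 1
13 = 13*1 + 0
Back-substitute:
1 = 14 − 13
1 = −27 + 2·14
1 = 2·257 − 19·27
1 = −19·44488 + 3289·257
So 257·3289 ≡ 1 (mod 44488), hence d = 3289.

3289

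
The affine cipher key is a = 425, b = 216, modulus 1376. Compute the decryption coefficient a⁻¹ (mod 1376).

Run Euclid on (1376, 425):
1376 = 3·425 + 101
425 = 4·101 + 21
101 = 4·21 + 17
21 = 1·17 + 4
17 = 4·4 + 1
4 = 4·1 + 0
Since gcd(425, 1376) = 1, back-substitute to write 1 as a combination:
1 = 17 − 4·4
1 = −4·21 + 5·17
1 = 5·101 − 24·21
1 = −24·425 + 101·101
1 = 101·1376 − 327·425
So 425·(-327) ≡ 1 (mod 1376), and -327 ≡ 1049 (mod 1376).

1049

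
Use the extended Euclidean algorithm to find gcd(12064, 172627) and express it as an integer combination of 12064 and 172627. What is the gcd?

Apply Euclid's algorithm to 172627 and 12064:
172627 = 14×12064 + 3731
12064 = 3×3731 + 871
3731 = 4×871 + 247
871 = 3×247 + 130
247 = 1×130 + 117
130 = 1×117 + 13
117 = 9×13 + 0
gcd(12064, 172627) = 13.
Working backward:
13 = 130 − 117
13 = −247 + 2·130
13 = 2·871 − 7·247
13 = −7·3731 + 30·871
13 = 30·12064 − 97·3731
13 = −97·172627 + 1388·12064
So 13 = (-97)·172627 + (1388)·12064.

13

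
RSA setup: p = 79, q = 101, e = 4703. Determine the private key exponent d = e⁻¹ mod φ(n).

φ(n) = (p−1)(q−1) = 78·100 = 7800.
Need d with 4703·d ≡ 1 (mod 7800). Apply the extended Euclidean algorithm:
7800 = 1*4703 + 3097
4703 = 1*3097 + 1606
3097 = 1*1606 + 1491
1606 = 1*1491 + 115
1491 = 12*115 + 111
115 = 1*111 + 4
111 = 27*4 + 3
4 = 1*3 + 1
3 = 3*1 + 0
Back-substitute:
1 = 4 − 3
1 = −111 + 28·4
1 = 28·115 − 29·111
1 = −29·1491 + 376·115
1 = 376·1606 − 405·1491
1 = −405·3097 + 781·1606
1 = 781·4703 − 1186·3097
1 = −1186·7800 + 1967·4703
So 4703·1967 ≡ 1 (mod 7800), hence d = 1967.

1967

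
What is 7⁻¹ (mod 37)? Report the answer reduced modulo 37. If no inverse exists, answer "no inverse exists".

16

Extended Euclidean algorithm:
37 = 5·7 + 2
7 = 3·2 + 1
2 = 2·1 + 0
gcd = 1, so the inverse exists. Back-substitute:
1 = 7 − 3·2
1 = −3·37 + 16·7
So 7·16 ≡ 1 (mod 37).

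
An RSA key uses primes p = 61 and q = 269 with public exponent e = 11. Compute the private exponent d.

φ(n) = (p−1)(q−1) = 60·268 = 16080.
Need d with 11·d ≡ 1 (mod 16080). Apply the extended Euclidean algorithm:
16080 = 1461·11 + 9
11 = 1·9 + 2
9 = 4·2 + 1
2 = 2·1 + 0
Back-substitute:
1 = 9 − 4·2
1 = −4·11 + 5·9
1 = 5·16080 − 7309·11
So 11·(-7309) ≡ 1 (mod 16080), hence d ≡ -7309 ≡ 8771 (mod 16080).

8771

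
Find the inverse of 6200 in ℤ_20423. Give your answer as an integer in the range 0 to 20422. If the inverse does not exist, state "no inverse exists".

gcd(20423, 6200) by repeated division:
20423 = 3*6200 + 1823
6200 = 3*1823 + 731
1823 = 2*731 + 361
731 = 2*361 + 9
361 = 40*9 + 1
9 = 9*1 + 0
The gcd is 1. Working backward:
1 = 361 − 40·9
1 = −40·731 + 81·361
1 = 81·1823 − 202·731
1 = −202·6200 + 687·1823
1 = 687·20423 − 2263·6200
Thus 6200·(-2263) ≡ 1 (mod 20423); reducing, -2263 mod 20423 = 18160.

18160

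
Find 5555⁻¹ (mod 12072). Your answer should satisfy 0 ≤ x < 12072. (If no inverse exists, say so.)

gcd(12072, 5555) by repeated division:
12072 = 2·5555 + 962
5555 = 5·962 + 745
962 = 1·745 + 217
745 = 3·217 + 94
217 = 2·94 + 29
94 = 3·29 + 7
29 = 4·7 + 1
7 = 7·1 + 0
Since gcd(5555, 12072) = 1, back-substitute to write 1 as a combination:
1 = 29 − 4·7
1 = −4·94 + 13·29
1 = 13·217 − 30·94
1 = −30·745 + 103·217
1 = 103·962 − 133·745
1 = −133·5555 + 768·962
1 = 768·12072 − 1669·5555
Thus 5555·(-1669) ≡ 1 (mod 12072); reducing, -1669 mod 12072 = 10403.

10403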